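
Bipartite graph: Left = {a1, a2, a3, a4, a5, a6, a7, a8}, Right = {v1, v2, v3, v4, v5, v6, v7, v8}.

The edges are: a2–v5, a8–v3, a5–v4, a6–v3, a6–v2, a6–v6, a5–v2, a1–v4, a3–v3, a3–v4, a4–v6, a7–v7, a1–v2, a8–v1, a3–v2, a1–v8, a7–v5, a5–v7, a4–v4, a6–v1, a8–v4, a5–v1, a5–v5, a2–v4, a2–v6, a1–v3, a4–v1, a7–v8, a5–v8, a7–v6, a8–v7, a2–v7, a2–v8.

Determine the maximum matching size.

A valid assignment of size 8: a1–v3, a2–v5, a3–v4, a4–v1, a5–v8, a6–v2, a7–v6, a8–v7.
All 8 left vertices are matched, so no larger matching exists.

8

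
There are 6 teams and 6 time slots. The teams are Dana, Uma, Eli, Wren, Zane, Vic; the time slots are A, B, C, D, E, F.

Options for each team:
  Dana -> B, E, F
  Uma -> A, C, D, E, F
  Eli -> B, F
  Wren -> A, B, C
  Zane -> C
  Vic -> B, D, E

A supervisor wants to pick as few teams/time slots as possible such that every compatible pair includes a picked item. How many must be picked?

A maximum matching has 6 edges (e.g. Dana–E, Uma–D, Eli–F, Wren–A, Zane–C, Vic–B).
By König's theorem the minimum vertex cover has the same size. One such cover is {Dana, Uma, Eli, Wren, Zane, Vic}.

6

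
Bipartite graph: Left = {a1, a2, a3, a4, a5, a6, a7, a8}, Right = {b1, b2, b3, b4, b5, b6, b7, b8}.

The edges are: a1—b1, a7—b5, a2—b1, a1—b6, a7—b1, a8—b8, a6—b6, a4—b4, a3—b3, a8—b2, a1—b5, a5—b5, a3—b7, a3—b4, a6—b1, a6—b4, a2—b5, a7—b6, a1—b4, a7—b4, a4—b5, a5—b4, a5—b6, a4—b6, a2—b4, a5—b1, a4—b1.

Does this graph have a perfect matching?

No

The set {a1, a2, a4, a5, a6, a7} has only 4 neighbours ({b1, b4, b5, b6}), so by Hall's theorem at most 6 of the 8 left vertices can be matched.
Hence no matching covers every left vertex.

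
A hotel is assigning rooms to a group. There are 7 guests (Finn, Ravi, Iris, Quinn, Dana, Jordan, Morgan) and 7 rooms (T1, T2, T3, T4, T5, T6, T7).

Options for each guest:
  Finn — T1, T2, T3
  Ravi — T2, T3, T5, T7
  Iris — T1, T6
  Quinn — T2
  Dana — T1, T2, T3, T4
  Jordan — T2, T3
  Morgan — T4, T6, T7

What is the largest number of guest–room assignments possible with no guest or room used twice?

7

For example, pair Finn→T1, Ravi→T5, Iris→T6, Quinn→T2, Dana→T4, Jordan→T3, Morgan→T7.
This saturates every guest, so 7 is the maximum.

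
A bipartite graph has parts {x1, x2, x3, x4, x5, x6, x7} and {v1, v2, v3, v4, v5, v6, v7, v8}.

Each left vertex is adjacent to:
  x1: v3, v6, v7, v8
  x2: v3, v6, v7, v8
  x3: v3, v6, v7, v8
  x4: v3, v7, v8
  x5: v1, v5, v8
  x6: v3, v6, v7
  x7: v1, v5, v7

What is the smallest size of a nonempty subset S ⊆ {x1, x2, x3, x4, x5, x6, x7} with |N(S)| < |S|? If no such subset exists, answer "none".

Take S = {x1, x2, x3, x4, x6}. Its neighbourhood is {v3, v6, v7, v8}, so |N(S)| = 4 < |S| = 5.
Every subset of size less than 5 has at least as many neighbours as members, so 5 is the minimum.

5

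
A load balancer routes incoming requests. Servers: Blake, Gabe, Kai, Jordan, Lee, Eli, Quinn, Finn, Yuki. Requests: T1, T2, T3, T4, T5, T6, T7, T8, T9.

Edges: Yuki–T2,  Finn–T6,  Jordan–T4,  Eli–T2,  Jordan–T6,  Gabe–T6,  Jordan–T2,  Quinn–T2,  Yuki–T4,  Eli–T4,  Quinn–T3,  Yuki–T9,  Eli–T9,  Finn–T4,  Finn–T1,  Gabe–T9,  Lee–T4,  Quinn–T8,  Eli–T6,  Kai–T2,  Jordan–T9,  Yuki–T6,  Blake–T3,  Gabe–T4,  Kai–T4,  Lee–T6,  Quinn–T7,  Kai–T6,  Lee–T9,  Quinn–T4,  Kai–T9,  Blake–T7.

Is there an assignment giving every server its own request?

The set {Gabe, Kai, Jordan, Lee, Eli, Yuki} has only 4 neighbours ({T2, T4, T6, T9}), so by Hall's theorem at most 7 of the 9 servers can be matched.
Hence no matching covers every server.

No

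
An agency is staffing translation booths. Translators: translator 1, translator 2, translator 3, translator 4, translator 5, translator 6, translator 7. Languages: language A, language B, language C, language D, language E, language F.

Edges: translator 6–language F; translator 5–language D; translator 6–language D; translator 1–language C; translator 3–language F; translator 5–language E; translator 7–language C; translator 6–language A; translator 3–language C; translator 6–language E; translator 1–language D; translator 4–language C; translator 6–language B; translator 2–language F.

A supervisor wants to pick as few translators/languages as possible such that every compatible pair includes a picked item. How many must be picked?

5

A maximum matching has 5 edges (e.g. translator 1–language D, translator 2–language F, translator 3–language C, translator 5–language E, translator 6–language B).
By König's theorem the minimum vertex cover has the same size. One such cover is {translator 1, translator 5, translator 6, language C, language F}.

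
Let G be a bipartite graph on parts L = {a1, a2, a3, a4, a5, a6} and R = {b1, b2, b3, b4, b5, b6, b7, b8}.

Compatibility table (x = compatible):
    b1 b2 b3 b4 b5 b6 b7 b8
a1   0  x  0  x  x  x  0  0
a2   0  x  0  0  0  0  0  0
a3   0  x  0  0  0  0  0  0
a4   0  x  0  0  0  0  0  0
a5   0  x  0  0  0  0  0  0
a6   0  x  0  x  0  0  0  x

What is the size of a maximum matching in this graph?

3

For example, pair a1–b5, a2–b2, a6–b8.
The set {a2, a3, a4, a5} has only 1 neighbour ({b2}), so by Hall's theorem at most 3 of the 6 left vertices can be matched.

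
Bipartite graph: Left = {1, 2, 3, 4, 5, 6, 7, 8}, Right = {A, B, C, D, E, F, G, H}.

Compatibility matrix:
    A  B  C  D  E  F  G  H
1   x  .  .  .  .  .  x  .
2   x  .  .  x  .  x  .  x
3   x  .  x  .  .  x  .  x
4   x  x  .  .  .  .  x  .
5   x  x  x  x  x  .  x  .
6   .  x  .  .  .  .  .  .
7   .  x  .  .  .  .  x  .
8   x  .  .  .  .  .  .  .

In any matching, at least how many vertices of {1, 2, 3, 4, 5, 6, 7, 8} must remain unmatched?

One maximum matching: 1–A, 2–D, 3–F, 4–G, 5–E, 6–B.
The set {1, 4, 6, 7, 8} has only 3 neighbours ({A, B, G}), so by Hall's theorem at most 6 of the 8 left vertices can be matched.
That matches 6 of the 8, leaving 2 unmatched; no matching can do better.

2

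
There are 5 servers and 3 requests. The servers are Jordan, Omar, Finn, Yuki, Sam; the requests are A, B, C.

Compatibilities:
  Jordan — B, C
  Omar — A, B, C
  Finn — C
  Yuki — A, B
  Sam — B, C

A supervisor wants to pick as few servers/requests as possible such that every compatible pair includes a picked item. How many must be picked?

{A, B, C} is a vertex cover of size 3: every edge has an endpoint in this set.
No smaller cover exists because Jordan–B, Omar–A, Finn–C is a matching of size 3, and a cover must include an endpoint of each of these disjoint edges (König's theorem).

3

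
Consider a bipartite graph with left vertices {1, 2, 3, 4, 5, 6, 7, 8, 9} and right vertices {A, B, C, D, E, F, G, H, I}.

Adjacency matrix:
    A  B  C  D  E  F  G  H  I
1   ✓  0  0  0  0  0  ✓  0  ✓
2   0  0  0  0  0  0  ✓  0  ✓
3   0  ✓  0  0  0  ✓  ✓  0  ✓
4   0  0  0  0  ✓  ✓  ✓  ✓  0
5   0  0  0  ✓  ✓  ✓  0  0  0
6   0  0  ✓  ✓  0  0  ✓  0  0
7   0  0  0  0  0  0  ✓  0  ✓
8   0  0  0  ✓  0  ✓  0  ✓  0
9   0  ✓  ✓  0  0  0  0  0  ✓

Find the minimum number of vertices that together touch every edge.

{1, 2, 3, 4, 5, 6, 7, 8, 9} is a vertex cover of size 9: every edge has an endpoint in this set.
No smaller cover exists because 1–A, 2–I, 3–F, 4–H, 5–E, 6–C, 7–G, 8–D, 9–B is a matching of size 9, and a cover must include an endpoint of each of these disjoint edges (König's theorem).

9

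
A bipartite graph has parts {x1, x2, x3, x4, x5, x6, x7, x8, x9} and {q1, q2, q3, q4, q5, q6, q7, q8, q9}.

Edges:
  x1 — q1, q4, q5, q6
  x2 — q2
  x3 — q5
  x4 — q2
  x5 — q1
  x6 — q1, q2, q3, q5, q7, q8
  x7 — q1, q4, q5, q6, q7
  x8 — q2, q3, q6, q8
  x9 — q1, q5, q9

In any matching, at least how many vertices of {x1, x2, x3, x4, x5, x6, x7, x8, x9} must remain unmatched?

For example, pair x1→q4, x2→q2, x3→q5, x5→q1, x6→q8, x7→q7, x8→q6, x9→q9.
The set {x2, x4} has only 1 neighbour ({q2}), so by Hall's theorem at most 8 of the 9 left vertices can be matched.
That matches 8 of the 9, leaving 1 unmatched; no matching can do better.

1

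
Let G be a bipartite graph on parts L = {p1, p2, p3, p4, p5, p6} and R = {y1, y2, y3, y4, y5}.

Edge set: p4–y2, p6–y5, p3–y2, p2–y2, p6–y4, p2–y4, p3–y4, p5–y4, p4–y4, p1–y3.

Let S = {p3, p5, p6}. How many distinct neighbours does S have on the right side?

The union of neighbours of {p3, p5, p6} is {y2, y4, y5}, which has 3 elements.
Since |N(S)| = 3 ≥ |S| = 3, Hall's condition holds for this subset.

3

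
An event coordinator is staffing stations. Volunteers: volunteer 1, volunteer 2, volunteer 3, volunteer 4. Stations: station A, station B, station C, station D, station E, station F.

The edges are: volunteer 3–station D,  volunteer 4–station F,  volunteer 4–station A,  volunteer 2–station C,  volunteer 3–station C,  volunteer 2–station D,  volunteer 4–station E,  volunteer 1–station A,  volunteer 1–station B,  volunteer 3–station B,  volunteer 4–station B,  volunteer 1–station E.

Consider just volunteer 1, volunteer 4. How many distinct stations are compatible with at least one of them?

4

The union of neighbours of {volunteer 1, volunteer 4} is {station A, station B, station E, station F}, which has 4 elements.
Since |N(S)| = 4 ≥ |S| = 2, Hall's condition holds for this subset.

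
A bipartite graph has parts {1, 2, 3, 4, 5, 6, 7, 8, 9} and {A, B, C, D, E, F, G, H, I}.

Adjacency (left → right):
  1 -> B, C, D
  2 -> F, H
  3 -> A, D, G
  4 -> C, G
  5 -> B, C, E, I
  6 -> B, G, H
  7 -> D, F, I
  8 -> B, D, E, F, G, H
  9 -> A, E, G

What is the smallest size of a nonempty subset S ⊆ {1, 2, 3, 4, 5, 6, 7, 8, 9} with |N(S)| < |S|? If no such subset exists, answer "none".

none

A matching saturating every left vertex exists, for instance 1→C, 2→F, 3→A, 4→G, 5→B, 6→H, 7→I, 8→D, 9→E.
By Hall's marriage theorem, this means |N(S)| ≥ |S| for every subset S, so no violating subset exists.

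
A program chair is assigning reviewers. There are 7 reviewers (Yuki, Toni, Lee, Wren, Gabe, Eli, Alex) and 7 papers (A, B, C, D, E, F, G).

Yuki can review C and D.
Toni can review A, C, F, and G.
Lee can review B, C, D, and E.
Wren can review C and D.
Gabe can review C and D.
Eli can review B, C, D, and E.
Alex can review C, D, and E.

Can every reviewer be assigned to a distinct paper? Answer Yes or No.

The set {Yuki, Lee, Wren, Gabe, Eli, Alex} has only 4 neighbours ({B, C, D, E}), so by Hall's theorem at most 5 of the 7 reviewers can be matched.
Hence no matching covers every reviewer.

No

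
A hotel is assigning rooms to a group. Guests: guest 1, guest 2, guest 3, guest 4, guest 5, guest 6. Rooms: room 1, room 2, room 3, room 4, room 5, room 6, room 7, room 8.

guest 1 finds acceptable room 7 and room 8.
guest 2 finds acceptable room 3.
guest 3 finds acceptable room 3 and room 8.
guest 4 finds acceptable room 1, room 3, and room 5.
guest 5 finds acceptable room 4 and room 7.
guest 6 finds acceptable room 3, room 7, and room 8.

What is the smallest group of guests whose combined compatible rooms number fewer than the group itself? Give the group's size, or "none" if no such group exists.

4

Take S = {guest 1, guest 2, guest 3, guest 6}. Its neighbourhood is {room 3, room 7, room 8}, so |N(S)| = 3 < |S| = 4.
Every subset of size less than 4 has at least as many neighbours as members, so 4 is the minimum.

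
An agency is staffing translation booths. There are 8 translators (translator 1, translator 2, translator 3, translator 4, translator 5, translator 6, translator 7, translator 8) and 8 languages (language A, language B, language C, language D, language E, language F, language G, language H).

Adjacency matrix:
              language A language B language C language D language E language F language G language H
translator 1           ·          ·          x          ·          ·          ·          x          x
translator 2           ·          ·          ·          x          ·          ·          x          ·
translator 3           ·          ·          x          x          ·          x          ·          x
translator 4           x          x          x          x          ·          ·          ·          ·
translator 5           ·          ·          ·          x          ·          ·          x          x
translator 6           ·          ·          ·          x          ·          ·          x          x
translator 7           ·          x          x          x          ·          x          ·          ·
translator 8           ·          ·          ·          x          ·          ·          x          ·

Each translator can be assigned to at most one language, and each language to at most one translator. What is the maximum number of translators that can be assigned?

7

A valid assignment of size 7: translator 1–language C, translator 2–language D, translator 3–language F, translator 4–language A, translator 5–language H, translator 6–language G, translator 7–language B.
The set {translator 2, translator 5, translator 6, translator 8} has only 3 neighbours ({language D, language G, language H}), so by Hall's theorem at most 7 of the 8 translators can be matched.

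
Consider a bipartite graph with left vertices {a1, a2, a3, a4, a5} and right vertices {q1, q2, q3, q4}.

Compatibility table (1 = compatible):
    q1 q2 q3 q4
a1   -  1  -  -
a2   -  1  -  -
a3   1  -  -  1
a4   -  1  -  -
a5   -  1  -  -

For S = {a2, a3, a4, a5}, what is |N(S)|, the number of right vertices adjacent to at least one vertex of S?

3

The union of neighbours of {a2, a3, a4, a5} is {q1, q2, q4}, which has 3 elements.
Since |N(S)| = 3 < |S| = 4, Hall's condition fails for this subset.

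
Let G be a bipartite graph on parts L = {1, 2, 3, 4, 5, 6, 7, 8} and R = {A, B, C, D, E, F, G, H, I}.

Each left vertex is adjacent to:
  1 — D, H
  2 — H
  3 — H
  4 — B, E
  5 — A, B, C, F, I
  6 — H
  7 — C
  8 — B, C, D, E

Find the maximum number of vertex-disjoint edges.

A valid assignment of size 6: 1→D, 2→H, 4→E, 5→A, 7→C, 8→B.
The set {2, 3, 6} has only 1 neighbour ({H}), so by Hall's theorem at most 6 of the 8 left vertices can be matched.

6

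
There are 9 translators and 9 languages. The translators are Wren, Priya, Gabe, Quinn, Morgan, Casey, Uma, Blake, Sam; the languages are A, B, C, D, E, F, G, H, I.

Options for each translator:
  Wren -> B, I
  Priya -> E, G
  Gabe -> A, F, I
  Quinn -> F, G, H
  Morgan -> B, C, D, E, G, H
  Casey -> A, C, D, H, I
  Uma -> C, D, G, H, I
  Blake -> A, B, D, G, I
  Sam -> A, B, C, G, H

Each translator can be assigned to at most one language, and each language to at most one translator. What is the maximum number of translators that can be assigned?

One maximum matching: Wren→B, Priya→E, Gabe→I, Quinn→F, Morgan→H, Casey→C, Uma→D, Blake→A, Sam→G.
This saturates every translator, so 9 is the maximum.

9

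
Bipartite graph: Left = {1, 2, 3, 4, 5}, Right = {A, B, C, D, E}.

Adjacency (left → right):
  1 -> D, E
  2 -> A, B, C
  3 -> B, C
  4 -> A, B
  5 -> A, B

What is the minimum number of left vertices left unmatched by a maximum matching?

A valid assignment of size 4: 1–E, 2–A, 3–C, 4–B.
The set {2, 3, 4, 5} has only 3 neighbours ({A, B, C}), so by Hall's theorem at most 4 of the 5 left vertices can be matched.
That matches 4 of the 5, leaving 1 unmatched; no matching can do better.

1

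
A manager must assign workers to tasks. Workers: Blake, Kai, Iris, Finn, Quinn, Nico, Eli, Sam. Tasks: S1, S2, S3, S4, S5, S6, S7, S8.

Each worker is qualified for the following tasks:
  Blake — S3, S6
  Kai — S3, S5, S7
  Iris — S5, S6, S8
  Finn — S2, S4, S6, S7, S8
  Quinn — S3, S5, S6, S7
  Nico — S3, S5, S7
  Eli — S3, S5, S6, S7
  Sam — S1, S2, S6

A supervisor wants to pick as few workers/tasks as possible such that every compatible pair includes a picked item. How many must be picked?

7

A maximum matching has 7 edges (e.g. Blake–S6, Kai–S3, Iris–S8, Finn–S4, Quinn–S5, Nico–S7, Sam–S2).
By König's theorem the minimum vertex cover has the same size. One such cover is {Iris, Finn, Sam, S3, S5, S6, S7}.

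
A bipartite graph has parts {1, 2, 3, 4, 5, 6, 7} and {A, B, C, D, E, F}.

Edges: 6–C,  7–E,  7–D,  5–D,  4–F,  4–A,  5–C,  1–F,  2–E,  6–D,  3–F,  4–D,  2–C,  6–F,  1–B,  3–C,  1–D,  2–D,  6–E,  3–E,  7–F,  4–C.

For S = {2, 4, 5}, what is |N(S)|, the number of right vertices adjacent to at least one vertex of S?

5

The union of neighbours of {2, 4, 5} is {A, C, D, E, F}, which has 5 elements.
Since |N(S)| = 5 ≥ |S| = 3, Hall's condition holds for this subset.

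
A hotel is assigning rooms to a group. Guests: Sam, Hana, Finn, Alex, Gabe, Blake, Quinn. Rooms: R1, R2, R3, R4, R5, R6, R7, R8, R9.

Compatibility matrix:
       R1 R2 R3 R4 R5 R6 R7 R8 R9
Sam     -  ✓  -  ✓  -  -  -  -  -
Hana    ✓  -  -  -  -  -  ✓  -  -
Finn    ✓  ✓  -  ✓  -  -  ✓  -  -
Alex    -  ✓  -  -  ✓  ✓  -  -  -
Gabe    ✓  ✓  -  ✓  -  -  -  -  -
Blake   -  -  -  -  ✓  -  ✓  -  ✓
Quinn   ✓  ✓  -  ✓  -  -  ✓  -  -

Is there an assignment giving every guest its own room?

No

The set {Sam, Hana, Finn, Gabe, Quinn} has only 4 neighbours ({R1, R2, R4, R7}), so by Hall's theorem at most 6 of the 7 guests can be matched.
Hence no matching covers every guest.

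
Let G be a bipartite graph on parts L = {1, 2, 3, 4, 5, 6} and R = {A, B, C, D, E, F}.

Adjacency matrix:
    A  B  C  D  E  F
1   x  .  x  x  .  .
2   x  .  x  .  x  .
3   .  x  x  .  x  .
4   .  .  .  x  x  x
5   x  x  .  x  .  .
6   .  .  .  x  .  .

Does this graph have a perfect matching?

A valid assignment of size 6: 1–C, 2–A, 3–E, 4–F, 5–B, 6–D.
Every left vertex is matched, so this is a perfect matching.

Yes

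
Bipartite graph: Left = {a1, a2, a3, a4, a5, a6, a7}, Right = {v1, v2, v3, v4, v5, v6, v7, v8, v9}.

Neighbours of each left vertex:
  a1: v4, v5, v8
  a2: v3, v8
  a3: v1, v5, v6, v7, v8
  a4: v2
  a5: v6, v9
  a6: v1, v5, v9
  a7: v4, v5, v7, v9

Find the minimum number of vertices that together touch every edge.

7

A maximum matching has 7 edges (e.g. a1–v8, a2–v3, a3–v6, a4–v2, a5–v9, a6–v1, a7–v7).
By König's theorem the minimum vertex cover has the same size. One such cover is {a1, a2, a3, a4, a5, a6, a7}.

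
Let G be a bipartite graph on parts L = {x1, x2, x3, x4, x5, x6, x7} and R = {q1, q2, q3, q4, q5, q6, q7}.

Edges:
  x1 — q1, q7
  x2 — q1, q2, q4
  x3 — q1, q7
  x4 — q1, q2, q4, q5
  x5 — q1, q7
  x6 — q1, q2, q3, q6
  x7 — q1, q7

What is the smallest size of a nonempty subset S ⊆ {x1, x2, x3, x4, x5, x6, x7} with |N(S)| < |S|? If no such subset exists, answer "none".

Take S = {x1, x3, x5}. Its neighbourhood is {q1, q7}, so |N(S)| = 2 < |S| = 3.
Every subset of size less than 3 has at least as many neighbours as members, so 3 is the minimum.

3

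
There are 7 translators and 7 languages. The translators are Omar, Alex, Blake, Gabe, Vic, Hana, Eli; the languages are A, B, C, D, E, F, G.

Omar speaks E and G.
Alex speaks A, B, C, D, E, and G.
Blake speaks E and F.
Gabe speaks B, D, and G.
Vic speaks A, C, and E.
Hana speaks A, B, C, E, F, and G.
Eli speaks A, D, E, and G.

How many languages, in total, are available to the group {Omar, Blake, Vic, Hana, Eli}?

7

The union of neighbours of {Omar, Blake, Vic, Hana, Eli} is {A, B, C, D, E, F, G}, which has 7 elements.
Since |N(S)| = 7 ≥ |S| = 5, Hall's condition holds for this subset.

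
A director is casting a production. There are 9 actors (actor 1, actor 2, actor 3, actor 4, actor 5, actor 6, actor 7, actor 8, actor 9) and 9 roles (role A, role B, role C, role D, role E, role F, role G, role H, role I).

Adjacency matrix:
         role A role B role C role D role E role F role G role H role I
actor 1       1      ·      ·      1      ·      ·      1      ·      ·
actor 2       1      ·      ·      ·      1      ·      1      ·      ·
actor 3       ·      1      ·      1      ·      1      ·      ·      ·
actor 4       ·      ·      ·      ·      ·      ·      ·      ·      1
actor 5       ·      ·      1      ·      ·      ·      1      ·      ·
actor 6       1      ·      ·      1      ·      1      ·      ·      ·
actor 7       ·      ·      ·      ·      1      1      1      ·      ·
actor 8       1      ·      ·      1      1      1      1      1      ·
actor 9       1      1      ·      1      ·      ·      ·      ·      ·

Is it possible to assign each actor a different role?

One maximum matching: actor 1-role A, actor 2-role E, actor 3-role D, actor 4-role I, actor 5-role C, actor 6-role F, actor 7-role G, actor 8-role H, actor 9-role B.
All 9 actors are covered.

Yes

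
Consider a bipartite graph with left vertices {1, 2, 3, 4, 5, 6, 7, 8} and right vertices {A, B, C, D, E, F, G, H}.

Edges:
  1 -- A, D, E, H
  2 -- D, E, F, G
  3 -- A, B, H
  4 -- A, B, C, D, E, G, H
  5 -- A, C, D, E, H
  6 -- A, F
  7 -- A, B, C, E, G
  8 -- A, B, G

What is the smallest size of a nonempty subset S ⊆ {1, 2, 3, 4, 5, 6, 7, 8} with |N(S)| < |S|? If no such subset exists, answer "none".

none

A matching saturating every left vertex exists, for instance 1→E, 2→D, 3→H, 4→G, 5→A, 6→F, 7→C, 8→B.
By Hall's marriage theorem, this means |N(S)| ≥ |S| for every subset S, so no violating subset exists.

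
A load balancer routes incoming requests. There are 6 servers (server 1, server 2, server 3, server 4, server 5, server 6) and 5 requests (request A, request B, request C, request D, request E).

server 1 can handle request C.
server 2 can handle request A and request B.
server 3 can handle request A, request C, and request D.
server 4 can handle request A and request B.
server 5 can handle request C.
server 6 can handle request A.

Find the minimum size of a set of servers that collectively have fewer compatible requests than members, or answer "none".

Take S = {server 1, server 5}. Its neighbourhood is {request C}, so |N(S)| = 1 < |S| = 2.
No single vertex violates Hall's condition since each has at least one neighbour, so 2 is the minimum.

2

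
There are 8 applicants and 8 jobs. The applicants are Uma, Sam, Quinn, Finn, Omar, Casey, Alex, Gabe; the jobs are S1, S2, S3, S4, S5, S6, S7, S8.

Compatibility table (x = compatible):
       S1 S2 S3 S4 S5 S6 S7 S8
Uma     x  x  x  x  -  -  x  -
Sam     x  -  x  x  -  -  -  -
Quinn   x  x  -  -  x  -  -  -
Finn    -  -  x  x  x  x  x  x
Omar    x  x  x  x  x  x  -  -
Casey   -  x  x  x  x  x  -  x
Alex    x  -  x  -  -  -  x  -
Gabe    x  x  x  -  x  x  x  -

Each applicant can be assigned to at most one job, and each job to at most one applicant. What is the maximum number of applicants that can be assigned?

8

For example, pair Uma-S7, Sam-S1, Quinn-S5, Finn-S6, Omar-S4, Casey-S8, Alex-S3, Gabe-S2.
All 8 applicants are matched, so no larger matching exists.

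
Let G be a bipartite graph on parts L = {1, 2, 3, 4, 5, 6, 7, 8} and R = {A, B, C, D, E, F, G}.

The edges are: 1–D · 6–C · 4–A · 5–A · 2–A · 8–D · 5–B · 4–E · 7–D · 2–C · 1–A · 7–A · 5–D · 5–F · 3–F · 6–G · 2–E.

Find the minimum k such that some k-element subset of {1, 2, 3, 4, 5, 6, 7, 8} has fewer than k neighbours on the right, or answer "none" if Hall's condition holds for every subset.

3

Take S = {1, 7, 8}. Its neighbourhood is {A, D}, so |N(S)| = 2 < |S| = 3.
Every subset of size less than 3 has at least as many neighbours as members, so 3 is the minimum.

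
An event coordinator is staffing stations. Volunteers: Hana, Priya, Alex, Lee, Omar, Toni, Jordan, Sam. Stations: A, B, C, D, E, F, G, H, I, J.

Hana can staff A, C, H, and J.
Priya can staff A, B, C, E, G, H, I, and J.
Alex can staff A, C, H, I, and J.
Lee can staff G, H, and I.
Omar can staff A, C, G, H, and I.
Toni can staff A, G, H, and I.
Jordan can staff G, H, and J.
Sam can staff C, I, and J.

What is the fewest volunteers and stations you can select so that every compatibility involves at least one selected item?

7

A maximum matching has 7 edges (e.g. Hana–C, Priya–E, Alex–A, Lee–H, Omar–G, Toni–I, Jordan–J).
By König's theorem the minimum vertex cover has the same size. One such cover is {Priya, A, C, G, H, I, J}.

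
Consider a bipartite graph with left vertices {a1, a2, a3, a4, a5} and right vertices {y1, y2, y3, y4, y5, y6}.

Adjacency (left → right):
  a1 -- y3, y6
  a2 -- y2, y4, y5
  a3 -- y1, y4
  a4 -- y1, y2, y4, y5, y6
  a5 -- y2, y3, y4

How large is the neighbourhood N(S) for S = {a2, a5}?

The union of neighbours of {a2, a5} is {y2, y3, y4, y5}, which has 4 elements.
Since |N(S)| = 4 ≥ |S| = 2, Hall's condition holds for this subset.

4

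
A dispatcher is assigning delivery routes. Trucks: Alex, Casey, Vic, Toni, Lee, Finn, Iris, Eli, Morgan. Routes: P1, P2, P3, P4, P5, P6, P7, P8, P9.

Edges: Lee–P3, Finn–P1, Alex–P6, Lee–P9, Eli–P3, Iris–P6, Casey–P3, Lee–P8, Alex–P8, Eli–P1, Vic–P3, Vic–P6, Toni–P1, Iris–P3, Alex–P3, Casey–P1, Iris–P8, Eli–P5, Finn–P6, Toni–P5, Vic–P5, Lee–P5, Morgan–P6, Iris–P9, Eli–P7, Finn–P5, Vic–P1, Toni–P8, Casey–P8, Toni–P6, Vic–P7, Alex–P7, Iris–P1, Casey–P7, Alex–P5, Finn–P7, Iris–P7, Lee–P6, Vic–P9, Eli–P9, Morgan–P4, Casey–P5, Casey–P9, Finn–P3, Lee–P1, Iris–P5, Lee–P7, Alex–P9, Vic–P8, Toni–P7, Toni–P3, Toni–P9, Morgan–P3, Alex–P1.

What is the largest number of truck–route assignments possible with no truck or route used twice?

One maximum matching: Alex–P9, Casey–P5, Vic–P6, Toni–P8, Lee–P7, Finn–P3, Iris–P1, Morgan–P4.
The set {Alex, Casey, Vic, Toni, Lee, Finn, Iris, Eli} has only 7 neighbours ({P1, P3, P5, P6, P7, P8, P9}), so by Hall's theorem at most 8 of the 9 trucks can be matched.

8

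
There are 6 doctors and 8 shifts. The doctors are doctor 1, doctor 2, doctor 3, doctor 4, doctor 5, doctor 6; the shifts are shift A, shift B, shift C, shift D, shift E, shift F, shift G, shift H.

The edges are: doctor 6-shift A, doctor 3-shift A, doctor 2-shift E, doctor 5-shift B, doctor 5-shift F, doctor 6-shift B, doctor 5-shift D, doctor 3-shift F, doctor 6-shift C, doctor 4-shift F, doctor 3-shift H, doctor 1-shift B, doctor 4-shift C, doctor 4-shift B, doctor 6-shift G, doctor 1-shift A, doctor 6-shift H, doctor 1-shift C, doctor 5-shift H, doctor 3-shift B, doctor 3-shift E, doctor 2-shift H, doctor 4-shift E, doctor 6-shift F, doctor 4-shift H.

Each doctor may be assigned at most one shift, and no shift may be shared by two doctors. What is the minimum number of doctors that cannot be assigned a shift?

0

One maximum matching: doctor 1→shift B, doctor 2→shift E, doctor 3→shift A, doctor 4→shift H, doctor 5→shift F, doctor 6→shift G.
All 6 doctors are matched, so no larger matching exists.
That matches 6 of the 6, leaving 0 unmatched; no matching can do better.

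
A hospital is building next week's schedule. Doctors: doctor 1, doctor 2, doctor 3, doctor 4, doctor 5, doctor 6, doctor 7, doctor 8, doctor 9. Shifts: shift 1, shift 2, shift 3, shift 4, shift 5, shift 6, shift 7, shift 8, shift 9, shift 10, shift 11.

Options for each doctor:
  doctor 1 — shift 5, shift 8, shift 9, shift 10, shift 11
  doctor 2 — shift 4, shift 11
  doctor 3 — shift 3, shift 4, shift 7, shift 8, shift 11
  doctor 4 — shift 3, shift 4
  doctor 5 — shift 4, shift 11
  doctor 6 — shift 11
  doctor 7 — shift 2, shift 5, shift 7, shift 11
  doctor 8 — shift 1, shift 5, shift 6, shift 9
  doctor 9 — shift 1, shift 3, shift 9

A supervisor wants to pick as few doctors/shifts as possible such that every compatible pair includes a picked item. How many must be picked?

The 8 edges doctor 1–shift 8, doctor 2–shift 11, doctor 3–shift 7, doctor 4–shift 3, doctor 5–shift 4, doctor 7–shift 5, doctor 8–shift 6, doctor 9–shift 1 form a matching, so any vertex cover needs at least 8 vertices (one per matched edge).
Conversely {doctor 1, doctor 3, doctor 4, doctor 7, doctor 8, doctor 9, shift 4, shift 11} meets every edge and has exactly 8 vertices, so 8 is optimal.

8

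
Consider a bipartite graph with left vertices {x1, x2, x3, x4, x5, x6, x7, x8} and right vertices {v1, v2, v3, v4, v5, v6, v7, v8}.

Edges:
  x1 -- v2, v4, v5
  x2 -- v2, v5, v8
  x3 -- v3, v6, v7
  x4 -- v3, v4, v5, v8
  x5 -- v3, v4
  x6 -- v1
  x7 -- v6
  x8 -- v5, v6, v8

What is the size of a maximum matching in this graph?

8

A valid assignment of size 8: x1–v4, x2–v2, x3–v7, x4–v5, x5–v3, x6–v1, x7–v6, x8–v8.
This saturates every left vertex, so 8 is the maximum.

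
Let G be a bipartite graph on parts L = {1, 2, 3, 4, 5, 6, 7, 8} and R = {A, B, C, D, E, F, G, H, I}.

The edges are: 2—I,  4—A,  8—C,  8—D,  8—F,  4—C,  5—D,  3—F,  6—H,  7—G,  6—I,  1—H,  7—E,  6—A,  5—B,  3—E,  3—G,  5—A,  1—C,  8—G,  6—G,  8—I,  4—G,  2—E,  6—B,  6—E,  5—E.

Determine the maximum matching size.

A valid assignment of size 8: 1-H, 2-I, 3-F, 4-C, 5-B, 6-A, 7-E, 8-G.
This saturates every left vertex, so 8 is the maximum.

8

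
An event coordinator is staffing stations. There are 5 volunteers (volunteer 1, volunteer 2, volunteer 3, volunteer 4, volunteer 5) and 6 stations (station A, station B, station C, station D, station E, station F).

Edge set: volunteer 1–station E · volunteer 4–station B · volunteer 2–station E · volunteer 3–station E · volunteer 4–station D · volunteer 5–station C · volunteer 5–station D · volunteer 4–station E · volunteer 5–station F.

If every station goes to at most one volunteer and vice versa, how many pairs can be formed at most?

For example, pair volunteer 1→station E, volunteer 4→station B, volunteer 5→station D.
The set {volunteer 1, volunteer 2, volunteer 3} has only 1 neighbour ({station E}), so by Hall's theorem at most 3 of the 5 volunteers can be matched.

3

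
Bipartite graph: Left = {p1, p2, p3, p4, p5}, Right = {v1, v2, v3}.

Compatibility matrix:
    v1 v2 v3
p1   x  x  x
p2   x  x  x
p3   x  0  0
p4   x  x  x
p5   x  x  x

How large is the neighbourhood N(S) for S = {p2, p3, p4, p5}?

The union of neighbours of {p2, p3, p4, p5} is {v1, v2, v3}, which has 3 elements.
Since |N(S)| = 3 < |S| = 4, Hall's condition fails for this subset.

3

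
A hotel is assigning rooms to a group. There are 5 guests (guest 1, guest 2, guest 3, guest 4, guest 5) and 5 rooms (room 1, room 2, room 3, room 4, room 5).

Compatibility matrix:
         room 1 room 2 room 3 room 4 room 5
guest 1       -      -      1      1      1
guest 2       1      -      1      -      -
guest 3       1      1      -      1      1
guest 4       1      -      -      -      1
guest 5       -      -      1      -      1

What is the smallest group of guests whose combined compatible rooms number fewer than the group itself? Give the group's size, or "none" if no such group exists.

A matching saturating every guest exists, for instance guest 1→room 4, guest 2→room 1, guest 3→room 2, guest 4→room 5, guest 5→room 3.
By Hall's marriage theorem, this means |N(S)| ≥ |S| for every subset S, so no violating subset exists.

none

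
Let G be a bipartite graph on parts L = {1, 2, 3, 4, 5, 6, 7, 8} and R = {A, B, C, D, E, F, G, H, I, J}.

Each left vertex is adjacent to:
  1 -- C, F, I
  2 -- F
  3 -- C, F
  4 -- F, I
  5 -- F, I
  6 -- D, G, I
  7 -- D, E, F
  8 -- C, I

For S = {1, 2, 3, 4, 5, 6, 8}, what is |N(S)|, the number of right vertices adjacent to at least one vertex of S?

5

The union of neighbours of {1, 2, 3, 4, 5, 6, 8} is {C, D, F, G, I}, which has 5 elements.
Since |N(S)| = 5 < |S| = 7, Hall's condition fails for this subset.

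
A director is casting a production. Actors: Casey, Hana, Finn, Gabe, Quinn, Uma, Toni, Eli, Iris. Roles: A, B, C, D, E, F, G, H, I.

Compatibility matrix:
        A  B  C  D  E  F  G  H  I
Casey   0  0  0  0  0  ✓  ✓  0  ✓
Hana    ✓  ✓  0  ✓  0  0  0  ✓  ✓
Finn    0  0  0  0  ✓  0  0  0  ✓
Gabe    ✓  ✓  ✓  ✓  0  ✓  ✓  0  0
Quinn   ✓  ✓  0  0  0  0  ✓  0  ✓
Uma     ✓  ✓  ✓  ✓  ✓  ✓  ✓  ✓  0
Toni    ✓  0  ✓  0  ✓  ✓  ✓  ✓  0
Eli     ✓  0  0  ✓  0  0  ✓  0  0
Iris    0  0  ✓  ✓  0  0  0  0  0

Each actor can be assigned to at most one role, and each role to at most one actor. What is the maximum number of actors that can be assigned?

9

For example, pair Casey-F, Hana-H, Finn-I, Gabe-D, Quinn-B, Uma-E, Toni-A, Eli-G, Iris-C.
This saturates every actor, so 9 is the maximum.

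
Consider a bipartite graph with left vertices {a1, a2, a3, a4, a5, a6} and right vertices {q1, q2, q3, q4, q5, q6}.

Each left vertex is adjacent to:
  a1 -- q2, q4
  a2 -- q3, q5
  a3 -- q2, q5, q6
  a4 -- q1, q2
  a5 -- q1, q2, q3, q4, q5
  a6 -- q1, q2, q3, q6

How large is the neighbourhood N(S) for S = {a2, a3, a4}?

5

The union of neighbours of {a2, a3, a4} is {q1, q2, q3, q5, q6}, which has 5 elements.
Since |N(S)| = 5 ≥ |S| = 3, Hall's condition holds for this subset.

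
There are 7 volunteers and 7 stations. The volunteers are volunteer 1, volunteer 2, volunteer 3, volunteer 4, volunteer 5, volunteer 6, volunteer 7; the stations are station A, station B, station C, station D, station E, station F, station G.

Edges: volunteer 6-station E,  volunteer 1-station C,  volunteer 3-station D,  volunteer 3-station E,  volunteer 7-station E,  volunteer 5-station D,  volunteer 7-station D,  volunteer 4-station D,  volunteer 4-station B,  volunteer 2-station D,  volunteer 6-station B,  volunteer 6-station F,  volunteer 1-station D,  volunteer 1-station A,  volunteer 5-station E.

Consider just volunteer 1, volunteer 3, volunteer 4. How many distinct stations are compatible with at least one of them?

5

The union of neighbours of {volunteer 1, volunteer 3, volunteer 4} is {station A, station B, station C, station D, station E}, which has 5 elements.
Since |N(S)| = 5 ≥ |S| = 3, Hall's condition holds for this subset.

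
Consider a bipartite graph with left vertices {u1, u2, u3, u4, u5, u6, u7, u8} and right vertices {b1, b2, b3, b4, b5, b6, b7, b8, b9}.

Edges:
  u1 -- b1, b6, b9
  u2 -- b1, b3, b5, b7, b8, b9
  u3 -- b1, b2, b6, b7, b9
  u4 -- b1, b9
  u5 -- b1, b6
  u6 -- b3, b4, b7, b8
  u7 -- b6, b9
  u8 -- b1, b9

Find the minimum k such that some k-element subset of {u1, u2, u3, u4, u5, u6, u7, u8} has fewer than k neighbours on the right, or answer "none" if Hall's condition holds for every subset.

Take S = {u1, u4, u5, u7}. Its neighbourhood is {b1, b6, b9}, so |N(S)| = 3 < |S| = 4.
Every subset of size less than 4 has at least as many neighbours as members, so 4 is the minimum.

4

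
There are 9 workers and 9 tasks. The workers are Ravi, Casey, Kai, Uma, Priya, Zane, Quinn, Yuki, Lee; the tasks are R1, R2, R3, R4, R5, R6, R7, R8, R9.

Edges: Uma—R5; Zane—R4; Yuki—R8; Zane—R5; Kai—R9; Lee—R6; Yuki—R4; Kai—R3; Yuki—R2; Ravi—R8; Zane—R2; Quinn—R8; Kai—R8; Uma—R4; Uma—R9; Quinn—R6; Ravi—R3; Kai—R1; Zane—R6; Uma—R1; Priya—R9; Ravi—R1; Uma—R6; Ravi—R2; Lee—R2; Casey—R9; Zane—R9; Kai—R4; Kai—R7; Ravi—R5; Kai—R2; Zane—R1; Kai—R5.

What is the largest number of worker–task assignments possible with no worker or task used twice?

8

A valid assignment of size 8: Ravi–R2, Casey–R9, Kai–R3, Uma–R5, Zane–R1, Quinn–R8, Yuki–R4, Lee–R6.
The set {Casey, Priya} has only 1 neighbour ({R9}), so by Hall's theorem at most 8 of the 9 workers can be matched.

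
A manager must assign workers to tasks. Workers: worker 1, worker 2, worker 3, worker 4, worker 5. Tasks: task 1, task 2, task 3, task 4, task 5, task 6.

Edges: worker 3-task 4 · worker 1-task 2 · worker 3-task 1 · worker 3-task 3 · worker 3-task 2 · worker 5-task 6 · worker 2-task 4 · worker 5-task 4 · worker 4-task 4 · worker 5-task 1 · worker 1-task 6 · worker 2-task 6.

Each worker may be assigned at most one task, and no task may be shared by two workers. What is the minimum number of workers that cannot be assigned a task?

0

One maximum matching: worker 1→task 2, worker 2→task 6, worker 3→task 3, worker 4→task 4, worker 5→task 1.
This saturates every worker, so 5 is the maximum.
That matches 5 of the 5, leaving 0 unmatched; no matching can do better.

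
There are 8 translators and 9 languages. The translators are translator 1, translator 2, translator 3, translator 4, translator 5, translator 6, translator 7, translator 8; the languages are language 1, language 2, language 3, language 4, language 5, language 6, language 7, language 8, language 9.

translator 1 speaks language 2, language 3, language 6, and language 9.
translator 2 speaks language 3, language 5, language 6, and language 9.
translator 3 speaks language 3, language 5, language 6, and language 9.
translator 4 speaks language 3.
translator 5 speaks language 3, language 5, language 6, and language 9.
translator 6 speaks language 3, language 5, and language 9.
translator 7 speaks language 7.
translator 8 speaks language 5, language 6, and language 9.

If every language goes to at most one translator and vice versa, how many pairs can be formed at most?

6

One maximum matching: translator 1–language 2, translator 2–language 5, translator 3–language 6, translator 4–language 3, translator 5–language 9, translator 7–language 7.
The set {translator 2, translator 3, translator 4, translator 5, translator 6, translator 8} has only 4 neighbours ({language 3, language 5, language 6, language 9}), so by Hall's theorem at most 6 of the 8 translators can be matched.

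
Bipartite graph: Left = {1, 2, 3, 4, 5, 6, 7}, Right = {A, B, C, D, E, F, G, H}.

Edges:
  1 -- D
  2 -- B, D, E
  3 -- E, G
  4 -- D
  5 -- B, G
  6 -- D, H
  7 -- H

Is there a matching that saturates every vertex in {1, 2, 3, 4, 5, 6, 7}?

No

The set {1, 4, 6, 7} has only 2 neighbours ({D, H}), so by Hall's theorem at most 5 of the 7 left vertices can be matched.
Hence no matching covers every left vertex.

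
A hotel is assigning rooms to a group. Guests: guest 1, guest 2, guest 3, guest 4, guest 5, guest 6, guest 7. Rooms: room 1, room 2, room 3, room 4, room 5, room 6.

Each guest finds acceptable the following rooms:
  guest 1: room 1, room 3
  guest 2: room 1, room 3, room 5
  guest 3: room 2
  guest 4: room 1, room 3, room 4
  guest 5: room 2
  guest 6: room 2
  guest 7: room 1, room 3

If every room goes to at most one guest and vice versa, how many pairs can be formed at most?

A valid assignment of size 5: guest 1–room 1, guest 2–room 5, guest 3–room 2, guest 4–room 4, guest 7–room 3.
The set {guest 3, guest 5, guest 6} has only 1 neighbour ({room 2}), so by Hall's theorem at most 5 of the 7 guests can be matched.

5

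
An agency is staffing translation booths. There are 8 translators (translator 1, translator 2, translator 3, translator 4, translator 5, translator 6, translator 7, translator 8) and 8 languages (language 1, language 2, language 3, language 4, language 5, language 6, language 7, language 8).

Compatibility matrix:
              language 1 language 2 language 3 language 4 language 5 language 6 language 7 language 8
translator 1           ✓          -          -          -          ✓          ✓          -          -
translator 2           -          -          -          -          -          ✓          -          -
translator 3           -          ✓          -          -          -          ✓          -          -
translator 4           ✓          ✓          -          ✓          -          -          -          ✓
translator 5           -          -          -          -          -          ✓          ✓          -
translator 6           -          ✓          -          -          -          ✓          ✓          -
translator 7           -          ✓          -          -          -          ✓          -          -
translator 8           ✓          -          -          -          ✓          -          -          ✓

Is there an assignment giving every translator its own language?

No

The set {translator 2, translator 3, translator 5, translator 6, translator 7} has only 3 neighbours ({language 2, language 6, language 7}), so by Hall's theorem at most 6 of the 8 translators can be matched.
Hence no matching covers every translator.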